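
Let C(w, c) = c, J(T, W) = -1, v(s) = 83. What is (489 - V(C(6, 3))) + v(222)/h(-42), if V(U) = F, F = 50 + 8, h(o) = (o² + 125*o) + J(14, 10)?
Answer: 1502814/3487 ≈ 430.98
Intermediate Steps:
h(o) = -1 + o² + 125*o (h(o) = (o² + 125*o) - 1 = -1 + o² + 125*o)
F = 58
V(U) = 58
(489 - V(C(6, 3))) + v(222)/h(-42) = (489 - 1*58) + 83/(-1 + (-42)² + 125*(-42)) = (489 - 58) + 83/(-1 + 1764 - 5250) = 431 + 83/(-3487) = 431 + 83*(-1/3487) = 431 - 83/3487 = 1502814/3487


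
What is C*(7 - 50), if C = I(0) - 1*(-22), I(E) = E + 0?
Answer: -946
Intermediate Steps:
I(E) = E
C = 22 (C = 0 - 1*(-22) = 0 + 22 = 22)
C*(7 - 50) = 22*(7 - 50) = 22*(-43) = -946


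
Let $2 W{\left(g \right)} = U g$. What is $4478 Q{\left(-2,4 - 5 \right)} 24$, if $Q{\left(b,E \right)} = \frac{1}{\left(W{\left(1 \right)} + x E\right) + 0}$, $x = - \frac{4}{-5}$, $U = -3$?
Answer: $- \frac{1074720}{23} \approx -46727.0$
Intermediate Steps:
$W{\left(g \right)} = - \frac{3 g}{2}$ ($W{\left(g \right)} = \frac{\left(-3\right) g}{2} = - \frac{3 g}{2}$)
$x = \frac{4}{5}$ ($x = \left(-4\right) \left(- \frac{1}{5}\right) = \frac{4}{5} \approx 0.8$)
$Q{\left(b,E \right)} = \frac{1}{- \frac{3}{2} + \frac{4 E}{5}}$ ($Q{\left(b,E \right)} = \frac{1}{\left(\left(- \frac{3}{2}\right) 1 + \frac{4 E}{5}\right) + 0} = \frac{1}{\left(- \frac{3}{2} + \frac{4 E}{5}\right) + 0} = \frac{1}{- \frac{3}{2} + \frac{4 E}{5}}$)
$4478 Q{\left(-2,4 - 5 \right)} 24 = 4478 \frac{10}{-15 + 8 \left(4 - 5\right)} 24 = 4478 \frac{10}{-15 + 8 \left(-1\right)} 24 = 4478 \frac{10}{-15 - 8} \cdot 24 = 4478 \frac{10}{-23} \cdot 24 = 4478 \cdot 10 \left(- \frac{1}{23}\right) 24 = 4478 \left(\left(- \frac{10}{23}\right) 24\right) = 4478 \left(- \frac{240}{23}\right) = - \frac{1074720}{23}$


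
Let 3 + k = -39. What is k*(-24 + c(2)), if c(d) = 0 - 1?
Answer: 1050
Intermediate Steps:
k = -42 (k = -3 - 39 = -42)
c(d) = -1
k*(-24 + c(2)) = -42*(-24 - 1) = -42*(-25) = 1050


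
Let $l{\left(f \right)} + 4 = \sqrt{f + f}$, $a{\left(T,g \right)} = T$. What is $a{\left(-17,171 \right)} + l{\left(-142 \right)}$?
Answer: $-21 + 2 i \sqrt{71} \approx -21.0 + 16.852 i$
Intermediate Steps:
$l{\left(f \right)} = -4 + \sqrt{2} \sqrt{f}$ ($l{\left(f \right)} = -4 + \sqrt{f + f} = -4 + \sqrt{2 f} = -4 + \sqrt{2} \sqrt{f}$)
$a{\left(-17,171 \right)} + l{\left(-142 \right)} = -17 - \left(4 - \sqrt{2} \sqrt{-142}\right) = -17 - \left(4 - \sqrt{2} i \sqrt{142}\right) = -17 - \left(4 - 2 i \sqrt{71}\right) = -21 + 2 i \sqrt{71}$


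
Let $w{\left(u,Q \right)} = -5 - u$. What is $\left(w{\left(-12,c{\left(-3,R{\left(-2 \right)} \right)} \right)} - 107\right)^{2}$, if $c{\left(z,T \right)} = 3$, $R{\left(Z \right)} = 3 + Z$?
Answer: $10000$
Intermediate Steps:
$\left(w{\left(-12,c{\left(-3,R{\left(-2 \right)} \right)} \right)} - 107\right)^{2} = \left(\left(-5 - -12\right) - 107\right)^{2} = \left(\left(-5 + 12\right) - 107\right)^{2} = \left(7 - 107\right)^{2} = \left(-100\right)^{2} = 10000$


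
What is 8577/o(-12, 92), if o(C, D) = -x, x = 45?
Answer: -953/5 ≈ -190.60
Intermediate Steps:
o(C, D) = -45 (o(C, D) = -1*45 = -45)
8577/o(-12, 92) = 8577/(-45) = 8577*(-1/45) = -953/5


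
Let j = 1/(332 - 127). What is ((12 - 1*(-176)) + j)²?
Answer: 1485408681/42025 ≈ 35346.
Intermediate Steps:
j = 1/205 ≈ 0.0048781
((12 - 1*(-176)) + j)² = ((12 - 1*(-176)) + 1/205)² = ((12 + 176) + 1/205)² = (188 + 1/205)² = (38541/205)² = 1485408681/42025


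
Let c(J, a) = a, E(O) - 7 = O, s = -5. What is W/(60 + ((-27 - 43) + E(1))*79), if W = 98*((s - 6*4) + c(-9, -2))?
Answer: 1519/2419 ≈ 0.62794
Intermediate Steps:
E(O) = 7 + O
W = -3038 (W = 98*((-5 - 6*4) - 2) = 98*((-5 - 24) - 2) = 98*(-29 - 2) = 98*(-31) = -3038)
W/(60 + ((-27 - 43) + E(1))*79) = -3038/(60 + ((-27 - 43) + (7 + 1))*79) = -3038/(60 + (-70 + 8)*79) = -3038/(60 - 62*79) = -3038/(60 - 4898) = -3038/(-4838) = -3038*(-1/4838) = 1519/2419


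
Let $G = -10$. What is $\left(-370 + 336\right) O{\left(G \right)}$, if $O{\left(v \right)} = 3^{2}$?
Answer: $-306$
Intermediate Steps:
$O{\left(v \right)} = 9$
$\left(-370 + 336\right) O{\left(G \right)} = \left(-370 + 336\right) 9 = \left(-34\right) 9 = -306$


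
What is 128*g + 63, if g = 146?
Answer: 18751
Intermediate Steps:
128*g + 63 = 128*146 + 63 = 18688 + 63 = 18751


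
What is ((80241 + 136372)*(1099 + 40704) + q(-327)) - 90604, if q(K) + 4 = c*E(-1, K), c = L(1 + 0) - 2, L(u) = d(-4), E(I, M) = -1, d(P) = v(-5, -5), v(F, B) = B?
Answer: 9054982638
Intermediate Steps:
d(P) = -5
L(u) = -5
c = -7 (c = -5 - 2 = -7)
q(K) = 3 (q(K) = -4 - 7*(-1) = -4 + 7 = 3)
((80241 + 136372)*(1099 + 40704) + q(-327)) - 90604 = ((80241 + 136372)*(1099 + 40704) + 3) - 90604 = (216613*41803 + 3) - 90604 = (9055073239 + 3) - 90604 = 9055073242 - 90604 = 9054982638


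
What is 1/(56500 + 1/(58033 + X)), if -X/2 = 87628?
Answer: 117223/6623099499 ≈ 1.7699e-5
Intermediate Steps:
X = -175256 (X = -2*87628 = -175256)
1/(56500 + 1/(58033 + X)) = 1/(56500 + 1/(58033 - 175256)) = 1/(56500 + 1/(-117223)) = 1/(56500 - 1/117223) = 1/(6623099499/117223) = 117223/6623099499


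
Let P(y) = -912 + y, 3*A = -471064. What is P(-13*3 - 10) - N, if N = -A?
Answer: -473947/3 ≈ -1.5798e+5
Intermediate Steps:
A = -471064/3 (A = (⅓)*(-471064) = -471064/3 ≈ -1.5702e+5)
N = 471064/3 (N = -1*(-471064/3) = 471064/3 ≈ 1.5702e+5)
P(-13*3 - 10) - N = (-912 + (-13*3 - 10)) - 1*471064/3 = (-912 + (-39 - 10)) - 471064/3 = (-912 - 49) - 471064/3 = -961 - 471064/3 = -473947/3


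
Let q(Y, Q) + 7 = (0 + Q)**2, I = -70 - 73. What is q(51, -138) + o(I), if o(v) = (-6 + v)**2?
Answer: 41238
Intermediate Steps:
I = -143
q(Y, Q) = -7 + Q**2 (q(Y, Q) = -7 + (0 + Q)**2 = -7 + Q**2)
q(51, -138) + o(I) = (-7 + (-138)**2) + (-6 - 143)**2 = (-7 + 19044) + (-149)**2 = 19037 + 22201 = 41238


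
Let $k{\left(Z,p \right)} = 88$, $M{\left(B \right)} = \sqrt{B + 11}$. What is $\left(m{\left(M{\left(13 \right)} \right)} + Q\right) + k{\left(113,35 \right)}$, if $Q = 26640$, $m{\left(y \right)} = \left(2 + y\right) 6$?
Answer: $26740 + 12 \sqrt{6} \approx 26769.0$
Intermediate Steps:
$M{\left(B \right)} = \sqrt{11 + B}$
$m{\left(y \right)} = 12 + 6 y$
$\left(m{\left(M{\left(13 \right)} \right)} + Q\right) + k{\left(113,35 \right)} = \left(\left(12 + 6 \sqrt{11 + 13}\right) + 26640\right) + 88 = \left(\left(12 + 6 \sqrt{24}\right) + 26640\right) + 88 = \left(\left(12 + 6 \cdot 2 \sqrt{6}\right) + 26640\right) + 88 = \left(\left(12 + 12 \sqrt{6}\right) + 26640\right) + 88 = \left(26652 + 12 \sqrt{6}\right) + 88 = 26740 + 12 \sqrt{6}$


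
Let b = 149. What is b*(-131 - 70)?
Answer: -29949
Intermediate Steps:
b*(-131 - 70) = 149*(-131 - 70) = 149*(-201) = -29949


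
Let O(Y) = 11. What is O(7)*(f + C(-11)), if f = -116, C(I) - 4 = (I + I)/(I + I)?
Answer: -1221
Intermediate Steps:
C(I) = 5 (C(I) = 4 + (I + I)/(I + I) = 4 + (2*I)/((2*I)) = 4 + (2*I)*(1/(2*I)) = 4 + 1 = 5)
O(7)*(f + C(-11)) = 11*(-116 + 5) = 11*(-111) = -1221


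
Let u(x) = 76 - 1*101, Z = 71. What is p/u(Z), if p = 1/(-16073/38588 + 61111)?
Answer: -38588/58953379875 ≈ -6.5455e-7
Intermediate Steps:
p = 38588/2358135195 (p = 1/(-16073*1/38588 + 61111) = 1/(-16073/38588 + 61111) = 1/(2358135195/38588) = 38588/2358135195 ≈ 1.6364e-5)
u(x) = -25 (u(x) = 76 - 101 = -25)
p/u(Z) = (38588/2358135195)/(-25) = (38588/2358135195)*(-1/25) = -38588/58953379875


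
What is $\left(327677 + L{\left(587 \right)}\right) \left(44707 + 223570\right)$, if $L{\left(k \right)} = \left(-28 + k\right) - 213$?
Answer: $88001026371$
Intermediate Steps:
$L{\left(k \right)} = -241 + k$
$\left(327677 + L{\left(587 \right)}\right) \left(44707 + 223570\right) = \left(327677 + \left(-241 + 587\right)\right) \left(44707 + 223570\right) = \left(327677 + 346\right) 268277 = 328023 \cdot 268277 = 88001026371$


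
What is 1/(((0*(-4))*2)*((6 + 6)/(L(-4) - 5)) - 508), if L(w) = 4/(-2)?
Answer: -1/508 ≈ -0.0019685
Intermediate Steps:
L(w) = -2 (L(w) = 4*(-1/2) = -2)
1/(((0*(-4))*2)*((6 + 6)/(L(-4) - 5)) - 508) = 1/(((0*(-4))*2)*((6 + 6)/(-2 - 5)) - 508) = 1/((0*2)*(12/(-7)) - 508) = 1/(0*(12*(-1/7)) - 508) = 1/(0*(-12/7) - 508) = 1/(0 - 508) = 1/(-508) = -1/508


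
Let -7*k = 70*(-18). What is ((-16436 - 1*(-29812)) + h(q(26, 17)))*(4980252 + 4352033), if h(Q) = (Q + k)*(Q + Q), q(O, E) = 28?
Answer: 233531099840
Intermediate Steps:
k = 180 (k = -10*(-18) = -⅐*(-1260) = 180)
h(Q) = 2*Q*(180 + Q) (h(Q) = (Q + 180)*(Q + Q) = (180 + Q)*(2*Q) = 2*Q*(180 + Q))
((-16436 - 1*(-29812)) + h(q(26, 17)))*(4980252 + 4352033) = ((-16436 - 1*(-29812)) + 2*28*(180 + 28))*(4980252 + 4352033) = ((-16436 + 29812) + 2*28*208)*9332285 = (13376 + 11648)*9332285 = 25024*9332285 = 233531099840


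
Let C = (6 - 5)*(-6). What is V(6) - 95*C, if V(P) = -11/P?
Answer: 3409/6 ≈ 568.17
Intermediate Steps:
C = -6 (C = 1*(-6) = -6)
V(6) - 95*C = -11/6 - 95*(-6) = -11*⅙ + 570 = -11/6 + 570 = 3409/6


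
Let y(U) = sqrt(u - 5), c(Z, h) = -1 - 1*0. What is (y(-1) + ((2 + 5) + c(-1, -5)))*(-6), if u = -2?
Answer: -36 - 6*I*sqrt(7) ≈ -36.0 - 15.875*I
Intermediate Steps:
c(Z, h) = -1 (c(Z, h) = -1 + 0 = -1)
y(U) = I*sqrt(7) (y(U) = sqrt(-2 - 5) = sqrt(-7) = I*sqrt(7))
(y(-1) + ((2 + 5) + c(-1, -5)))*(-6) = (I*sqrt(7) + ((2 + 5) - 1))*(-6) = (I*sqrt(7) + (7 - 1))*(-6) = (I*sqrt(7) + 6)*(-6) = (6 + I*sqrt(7))*(-6) = -36 - 6*I*sqrt(7)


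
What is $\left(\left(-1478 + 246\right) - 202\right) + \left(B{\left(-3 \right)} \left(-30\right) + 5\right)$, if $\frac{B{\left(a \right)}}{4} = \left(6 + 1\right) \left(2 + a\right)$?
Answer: $-589$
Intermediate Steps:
$B{\left(a \right)} = 56 + 28 a$ ($B{\left(a \right)} = 4 \left(6 + 1\right) \left(2 + a\right) = 4 \cdot 7 \left(2 + a\right) = 4 \left(14 + 7 a\right) = 56 + 28 a$)
$\left(\left(-1478 + 246\right) - 202\right) + \left(B{\left(-3 \right)} \left(-30\right) + 5\right) = \left(\left(-1478 + 246\right) - 202\right) + \left(\left(56 + 28 \left(-3\right)\right) \left(-30\right) + 5\right) = \left(-1232 - 202\right) + \left(\left(56 - 84\right) \left(-30\right) + 5\right) = -1434 + \left(\left(-28\right) \left(-30\right) + 5\right) = -1434 + \left(840 + 5\right) = -1434 + 845 = -589$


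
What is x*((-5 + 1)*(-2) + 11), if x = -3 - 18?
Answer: -399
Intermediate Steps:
x = -21
x*((-5 + 1)*(-2) + 11) = -21*((-5 + 1)*(-2) + 11) = -21*(-4*(-2) + 11) = -21*(8 + 11) = -21*19 = -399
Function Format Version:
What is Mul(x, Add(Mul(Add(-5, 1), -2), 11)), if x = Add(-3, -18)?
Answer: -399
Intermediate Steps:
x = -21
Mul(x, Add(Mul(Add(-5, 1), -2), 11)) = Mul(-21, Add(Mul(Add(-5, 1), -2), 11)) = Mul(-21, Add(Mul(-4, -2), 11)) = Mul(-21, Add(8, 11)) = Mul(-21, 19) = -399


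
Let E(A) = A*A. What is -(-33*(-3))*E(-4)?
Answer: -1584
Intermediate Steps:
E(A) = A²
-(-33*(-3))*E(-4) = -(-33*(-3))*(-4)² = -99*16 = -1*1584 = -1584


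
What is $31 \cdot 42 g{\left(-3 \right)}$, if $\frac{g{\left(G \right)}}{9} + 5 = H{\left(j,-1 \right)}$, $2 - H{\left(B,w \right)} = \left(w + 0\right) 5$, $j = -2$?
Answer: $23436$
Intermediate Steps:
$H{\left(B,w \right)} = 2 - 5 w$ ($H{\left(B,w \right)} = 2 - \left(w + 0\right) 5 = 2 - w 5 = 2 - 5 w$)
$g{\left(G \right)} = 18$ ($g{\left(G \right)} = -45 + 9 \left(2 - -5\right) = -45 + 9 \left(2 + 5\right) = -45 + 9 \cdot 7 = -45 + 63 = 18$)
$31 \cdot 42 g{\left(-3 \right)} = 31 \cdot 42 \cdot 18 = 1302 \cdot 18 = 23436$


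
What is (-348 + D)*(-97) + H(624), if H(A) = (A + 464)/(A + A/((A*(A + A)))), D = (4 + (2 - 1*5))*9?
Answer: 1506417219/45809 ≈ 32885.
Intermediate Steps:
D = 9 (D = (4 + (2 - 5))*9 = (4 - 3)*9 = 1*9 = 9)
H(A) = (464 + A)/(A + 1/(2*A)) (H(A) = (464 + A)/(A + A/((A*(2*A)))) = (464 + A)/(A + A/((2*A²))) = (464 + A)/(A + A*(1/(2*A²))) = (464 + A)/(A + 1/(2*A)))
(-348 + D)*(-97) + H(624) = (-348 + 9)*(-97) + 2*624*(464 + 624)/(1 + 2*624²) = -339*(-97) + 2*624*1088/(1 + 2*389376) = 32883 + 2*624*1088/(1 + 778752) = 32883 + 2*624*1088/778753 = 32883 + 2*624*(1/778753)*1088 = 32883 + 79872/45809 = 1506417219/45809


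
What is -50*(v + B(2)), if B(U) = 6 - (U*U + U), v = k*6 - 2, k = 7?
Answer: -2000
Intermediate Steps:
v = 40 (v = 7*6 - 2 = 42 - 2 = 40)
B(U) = 6 - U - U² (B(U) = 6 - (U² + U) = 6 - (U + U²) = 6 + (-U - U²) = 6 - U - U²)
-50*(v + B(2)) = -50*(40 + (6 - 1*2 - 1*2²)) = -50*(40 + (6 - 2 - 1*4)) = -50*(40 + (6 - 2 - 4)) = -50*(40 + 0) = -50*40 = -2000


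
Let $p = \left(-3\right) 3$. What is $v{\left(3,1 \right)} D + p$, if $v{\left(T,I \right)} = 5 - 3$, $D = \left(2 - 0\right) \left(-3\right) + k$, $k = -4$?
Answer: $-29$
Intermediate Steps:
$p = -9$
$D = -10$ ($D = \left(2 - 0\right) \left(-3\right) - 4 = \left(2 + 0\right) \left(-3\right) - 4 = 2 \left(-3\right) - 4 = -6 - 4 = -10$)
$v{\left(T,I \right)} = 2$ ($v{\left(T,I \right)} = 5 - 3 = 2$)
$v{\left(3,1 \right)} D + p = 2 \left(-10\right) - 9 = -20 - 9 = -29$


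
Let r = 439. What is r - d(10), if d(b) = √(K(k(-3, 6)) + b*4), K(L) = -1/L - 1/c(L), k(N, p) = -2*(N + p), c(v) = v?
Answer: 439 - 11*√3/3 ≈ 432.65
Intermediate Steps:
k(N, p) = -2*N - 2*p
K(L) = -2/L (K(L) = -1/L - 1/L = -2/L)
d(b) = √(⅓ + 4*b) (d(b) = √(-2/(-2*(-3) - 2*6) + b*4) = √(-2/(6 - 12) + 4*b) = √(-2/(-6) + 4*b) = √(-2*(-⅙) + 4*b) = √(⅓ + 4*b))
r - d(10) = 439 - √(3 + 36*10)/3 = 439 - √(3 + 360)/3 = 439 - √363/3 = 439 - 11*√3/3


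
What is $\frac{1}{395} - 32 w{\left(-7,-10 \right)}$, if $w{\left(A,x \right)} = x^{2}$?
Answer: $- \frac{1263999}{395} \approx -3200.0$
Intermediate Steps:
$\frac{1}{395} - 32 w{\left(-7,-10 \right)} = \frac{1}{395} - 32 \left(-10\right)^{2} = \frac{1}{395} - 3200 = - \frac{1263999}{395}$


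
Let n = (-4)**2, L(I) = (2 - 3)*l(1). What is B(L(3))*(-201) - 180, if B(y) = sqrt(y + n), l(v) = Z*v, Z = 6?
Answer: -180 - 201*sqrt(10) ≈ -815.62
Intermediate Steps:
l(v) = 6*v
L(I) = -6 (L(I) = (2 - 3)*(6*1) = -1*6 = -6)
n = 16
B(y) = sqrt(16 + y) (B(y) = sqrt(y + 16) = sqrt(16 + y))
B(L(3))*(-201) - 180 = sqrt(16 - 6)*(-201) - 180 = sqrt(10)*(-201) - 180 = -201*sqrt(10) - 180 = -180 - 201*sqrt(10)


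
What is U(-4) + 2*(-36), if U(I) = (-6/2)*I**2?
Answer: -120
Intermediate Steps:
U(I) = -3*I**2 (U(I) = (-6*1/2)*I**2 = -3*I**2)
U(-4) + 2*(-36) = -3*(-4)**2 + 2*(-36) = -3*16 - 72 = -48 - 72 = -120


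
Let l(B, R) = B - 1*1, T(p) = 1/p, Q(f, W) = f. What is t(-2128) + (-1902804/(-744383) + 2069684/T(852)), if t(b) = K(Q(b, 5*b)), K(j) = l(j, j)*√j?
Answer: 1312623224298948/744383 - 8516*I*√133 ≈ 1.7634e+9 - 98211.0*I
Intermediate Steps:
l(B, R) = -1 + B (l(B, R) = B - 1 = -1 + B)
K(j) = √j*(-1 + j) (K(j) = (-1 + j)*√j = √j*(-1 + j))
t(b) = √b*(-1 + b)
t(-2128) + (-1902804/(-744383) + 2069684/T(852)) = √(-2128)*(-1 - 2128) + (-1902804/(-744383) + 2069684/(1/852)) = (4*I*√133)*(-2129) + (-1902804*(-1/744383) + 2069684/(1/852)) = -8516*I*√133 + (1902804/744383 + 2069684*852) = -8516*I*√133 + (1902804/744383 + 1763370768) = -8516*I*√133 + 1312623224298948/744383 = 1312623224298948/744383 - 8516*I*√133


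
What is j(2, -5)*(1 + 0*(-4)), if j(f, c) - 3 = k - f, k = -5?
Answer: -4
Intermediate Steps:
j(f, c) = -2 - f (j(f, c) = 3 + (-5 - f) = -2 - f)
j(2, -5)*(1 + 0*(-4)) = (-2 - 1*2)*(1 + 0*(-4)) = (-2 - 2)*(1 + 0) = -4*1 = -4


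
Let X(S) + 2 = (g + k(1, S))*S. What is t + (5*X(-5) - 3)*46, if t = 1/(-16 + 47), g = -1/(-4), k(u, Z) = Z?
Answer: 301601/62 ≈ 4864.5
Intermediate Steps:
g = ¼ (g = -1*(-¼) = ¼ ≈ 0.25000)
X(S) = -2 + S*(¼ + S) (X(S) = -2 + (¼ + S)*S = -2 + S*(¼ + S))
t = 1/31 ≈ 0.032258
t + (5*X(-5) - 3)*46 = 1/31 + (5*(-2 + (-5)² + (¼)*(-5)) - 3)*46 = 1/31 + (5*(-2 + 25 - 5/4) - 3)*46 = 1/31 + (5*(87/4) - 3)*46 = 1/31 + (435/4 - 3)*46 = 1/31 + (423/4)*46 = 1/31 + 9729/2 = 301601/62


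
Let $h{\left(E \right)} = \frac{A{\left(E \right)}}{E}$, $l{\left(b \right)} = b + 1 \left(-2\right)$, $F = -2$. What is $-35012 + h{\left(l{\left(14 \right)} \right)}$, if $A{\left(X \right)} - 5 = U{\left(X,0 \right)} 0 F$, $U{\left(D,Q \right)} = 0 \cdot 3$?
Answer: $- \frac{420139}{12} \approx -35012.0$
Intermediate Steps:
$U{\left(D,Q \right)} = 0$
$l{\left(b \right)} = -2 + b$ ($l{\left(b \right)} = b - 2 = -2 + b$)
$A{\left(X \right)} = 5$ ($A{\left(X \right)} = 5 + 0 \cdot 0 \left(-2\right) = 5 + 0 \left(-2\right) = 5 + 0 = 5$)
$h{\left(E \right)} = \frac{5}{E}$
$-35012 + h{\left(l{\left(14 \right)} \right)} = -35012 + \frac{5}{-2 + 14} = -35012 + \frac{5}{12} = - \frac{420139}{12}$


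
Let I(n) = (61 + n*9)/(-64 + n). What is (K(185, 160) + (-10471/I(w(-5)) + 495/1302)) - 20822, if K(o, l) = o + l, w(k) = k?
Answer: 85687459/3472 ≈ 24680.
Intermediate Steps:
I(n) = (61 + 9*n)/(-64 + n)
K(o, l) = l + o
(K(185, 160) + (-10471/I(w(-5)) + 495/1302)) - 20822 = ((160 + 185) + (-10471*(-64 - 5)/(61 + 9*(-5)) + 495/1302)) - 20822 = (345 + (-10471*(-69/(61 - 45)) + 495*(1/1302))) - 20822 = (345 + (-10471/((-1/69*16)) + 165/434)) - 20822 = (345 + (-10471/(-16/69) + 165/434)) - 20822 = (345 + (-10471*(-69/16) + 165/434)) - 20822 = (345 + (722499/16 + 165/434)) - 20822 = (345 + 156783603/3472) - 20822 = 157981443/3472 - 20822 = 85687459/3472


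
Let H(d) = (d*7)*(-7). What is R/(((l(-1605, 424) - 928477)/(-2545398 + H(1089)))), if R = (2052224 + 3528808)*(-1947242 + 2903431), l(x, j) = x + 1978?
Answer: 577847209802443893/38671 ≈ 1.4943e+13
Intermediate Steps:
H(d) = -49*d (H(d) = (7*d)*(-7) = -49*d)
l(x, j) = 1978 + x
R = 5336521407048 (R = 5581032*956189 = 5336521407048)
R/(((l(-1605, 424) - 928477)/(-2545398 + H(1089)))) = 5336521407048/((((1978 - 1605) - 928477)/(-2545398 - 49*1089))) = 5336521407048/(((373 - 928477)/(-2545398 - 53361))) = 5336521407048/((-928104/(-2598759))) = 5336521407048/((-928104*(-1/2598759))) = 5336521407048/(309368/866253) = 5336521407048*(866253/309368) = 577847209802443893/38671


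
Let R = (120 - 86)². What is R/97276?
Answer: 289/24319 ≈ 0.011884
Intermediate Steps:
R = 1156 (R = 34² = 1156)
R/97276 = 1156/97276 = 1156*(1/97276) = 289/24319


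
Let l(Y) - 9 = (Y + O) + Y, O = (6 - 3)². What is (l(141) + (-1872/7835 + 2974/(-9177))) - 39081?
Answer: -2788463992529/71901795 ≈ -38782.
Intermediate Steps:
O = 9 (O = 3² = 9)
l(Y) = 18 + 2*Y (l(Y) = 9 + ((Y + 9) + Y) = 9 + ((9 + Y) + Y) = 9 + (9 + 2*Y) = 18 + 2*Y)
(l(141) + (-1872/7835 + 2974/(-9177))) - 39081 = ((18 + 2*141) + (-1872/7835 + 2974/(-9177))) - 39081 = ((18 + 282) + (-1872*1/7835 + 2974*(-1/9177))) - 39081 = (300 + (-1872/7835 - 2974/9177)) - 39081 = (300 - 40480634/71901795) - 39081 = 21530057866/71901795 - 39081 = -2788463992529/71901795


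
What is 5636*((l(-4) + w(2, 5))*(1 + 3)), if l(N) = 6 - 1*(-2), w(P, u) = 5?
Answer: 293072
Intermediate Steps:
l(N) = 8 (l(N) = 6 + 2 = 8)
5636*((l(-4) + w(2, 5))*(1 + 3)) = 5636*((8 + 5)*(1 + 3)) = 5636*(13*4) = 5636*52 = 293072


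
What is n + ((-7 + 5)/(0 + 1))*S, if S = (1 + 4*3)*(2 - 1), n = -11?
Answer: -37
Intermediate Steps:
S = 13 (S = (1 + 12)*1 = 13*1 = 13)
n + ((-7 + 5)/(0 + 1))*S = -11 + ((-7 + 5)/(0 + 1))*13 = -11 - 2/1*13 = -11 - 2*1*13 = -11 - 2*13 = -11 - 26 = -37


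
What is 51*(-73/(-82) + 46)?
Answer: 196095/82 ≈ 2391.4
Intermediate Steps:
51*(-73/(-82) + 46) = 51*(-73*(-1/82) + 46) = 51*(73/82 + 46) = 51*(3845/82) = 196095/82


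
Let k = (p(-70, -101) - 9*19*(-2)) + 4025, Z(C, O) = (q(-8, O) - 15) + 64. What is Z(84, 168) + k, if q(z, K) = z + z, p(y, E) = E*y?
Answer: 11470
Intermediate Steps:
q(z, K) = 2*z
Z(C, O) = 33 (Z(C, O) = (2*(-8) - 15) + 64 = (-16 - 15) + 64 = -31 + 64 = 33)
k = 11437 (k = (-101*(-70) - 9*19*(-2)) + 4025 = (7070 - 171*(-2)) + 4025 = (7070 + 342) + 4025 = 7412 + 4025 = 11437)
Z(84, 168) + k = 33 + 11437 = 11470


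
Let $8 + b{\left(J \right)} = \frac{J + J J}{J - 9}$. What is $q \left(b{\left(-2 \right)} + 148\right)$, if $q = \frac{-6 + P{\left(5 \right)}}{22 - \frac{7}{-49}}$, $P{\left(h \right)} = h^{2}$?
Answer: $\frac{204554}{1705} \approx 119.97$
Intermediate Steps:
$b{\left(J \right)} = -8 + \frac{J + J^{2}}{-9 + J}$ ($b{\left(J \right)} = -8 + \frac{J + J J}{J - 9} = -8 + \frac{J + J^{2}}{-9 + J}$)
$q = \frac{133}{155}$ ($q = \frac{-6 + 5^{2}}{22 - \frac{7}{-49}} = \frac{-6 + 25}{22 - - \frac{1}{7}} = \frac{19}{22 + \frac{1}{7}} = \frac{19}{\frac{155}{7}} = 19 \cdot \frac{7}{155} = \frac{133}{155} \approx 0.85806$)
$q \left(b{\left(-2 \right)} + 148\right) = \frac{133 \left(\frac{72 + \left(-2\right)^{2} - -14}{-9 - 2} + 148\right)}{155} = \frac{133 \left(\frac{72 + 4 + 14}{-11} + 148\right)}{155} = \frac{133 \left(\left(- \frac{1}{11}\right) 90 + 148\right)}{155} = \frac{133 \left(- \frac{90}{11} + 148\right)}{155} = \frac{133}{155} \cdot \frac{1538}{11} = \frac{204554}{1705}$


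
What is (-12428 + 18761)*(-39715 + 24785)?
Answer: -94551690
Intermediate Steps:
(-12428 + 18761)*(-39715 + 24785) = 6333*(-14930) = -94551690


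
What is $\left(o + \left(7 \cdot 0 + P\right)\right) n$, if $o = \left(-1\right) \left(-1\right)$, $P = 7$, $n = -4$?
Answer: $-32$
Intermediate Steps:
$o = 1$
$\left(o + \left(7 \cdot 0 + P\right)\right) n = \left(1 + \left(7 \cdot 0 + 7\right)\right) \left(-4\right) = \left(1 + \left(0 + 7\right)\right) \left(-4\right) = \left(1 + 7\right) \left(-4\right) = 8 \left(-4\right) = -32$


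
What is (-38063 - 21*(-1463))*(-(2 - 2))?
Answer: 0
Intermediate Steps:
(-38063 - 21*(-1463))*(-(2 - 2)) = (-38063 - 1*(-30723))*(-1*0) = (-38063 + 30723)*0 = -7340*0 = 0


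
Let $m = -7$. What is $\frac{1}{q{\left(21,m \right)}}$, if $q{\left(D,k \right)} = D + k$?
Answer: $\frac{1}{14} \approx 0.071429$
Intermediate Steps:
$\frac{1}{q{\left(21,m \right)}} = \frac{1}{21 - 7} = \frac{1}{14}$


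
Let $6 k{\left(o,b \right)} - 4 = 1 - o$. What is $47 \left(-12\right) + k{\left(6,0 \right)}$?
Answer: $- \frac{3385}{6} \approx -564.17$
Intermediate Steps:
$k{\left(o,b \right)} = \frac{5}{6} - \frac{o}{6}$ ($k{\left(o,b \right)} = \frac{2}{3} + \frac{1 - o}{6} = \frac{2}{3} - \left(- \frac{1}{6} + \frac{o}{6}\right) = \frac{5}{6} - \frac{o}{6}$)
$47 \left(-12\right) + k{\left(6,0 \right)} = 47 \left(-12\right) + \left(\frac{5}{6} - 1\right) = -564 + \left(\frac{5}{6} - 1\right) = -564 - \frac{1}{6} = - \frac{3385}{6}$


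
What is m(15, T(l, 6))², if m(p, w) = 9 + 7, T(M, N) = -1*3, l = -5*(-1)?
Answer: 256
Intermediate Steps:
l = 5
T(M, N) = -3
m(p, w) = 16
m(15, T(l, 6))² = 16² = 256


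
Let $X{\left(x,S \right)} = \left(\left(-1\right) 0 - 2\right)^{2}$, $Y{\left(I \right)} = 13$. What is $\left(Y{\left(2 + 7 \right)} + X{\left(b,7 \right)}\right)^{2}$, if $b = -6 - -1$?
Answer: $289$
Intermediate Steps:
$b = -5$ ($b = -6 + 1 = -5$)
$X{\left(x,S \right)} = 4$ ($X{\left(x,S \right)} = \left(0 - 2\right)^{2} = \left(-2\right)^{2} = 4$)
$\left(Y{\left(2 + 7 \right)} + X{\left(b,7 \right)}\right)^{2} = \left(13 + 4\right)^{2} = 17^{2} = 289$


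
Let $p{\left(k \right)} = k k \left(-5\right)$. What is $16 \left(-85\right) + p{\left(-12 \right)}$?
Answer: $-2080$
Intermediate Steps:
$p{\left(k \right)} = - 5 k^{2}$ ($p{\left(k \right)} = k^{2} \left(-5\right) = - 5 k^{2}$)
$16 \left(-85\right) + p{\left(-12 \right)} = 16 \left(-85\right) - 5 \left(-12\right)^{2} = -1360 - 720 = -2080$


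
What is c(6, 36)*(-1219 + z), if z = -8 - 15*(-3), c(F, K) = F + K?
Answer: -49644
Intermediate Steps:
z = 37 (z = -8 + 45 = 37)
c(6, 36)*(-1219 + z) = (6 + 36)*(-1219 + 37) = 42*(-1182) = -49644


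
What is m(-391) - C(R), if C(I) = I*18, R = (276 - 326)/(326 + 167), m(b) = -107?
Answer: -51851/493 ≈ -105.17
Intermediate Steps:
R = -50/493 ≈ -0.10142
C(I) = 18*I
m(-391) - C(R) = -107 - 18*(-50)/493 = -107 - 1*(-900/493) = -107 + 900/493 = -51851/493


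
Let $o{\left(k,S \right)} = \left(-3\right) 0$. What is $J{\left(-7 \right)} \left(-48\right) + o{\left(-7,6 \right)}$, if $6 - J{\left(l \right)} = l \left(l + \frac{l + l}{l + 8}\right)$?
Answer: $6768$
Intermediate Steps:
$o{\left(k,S \right)} = 0$
$J{\left(l \right)} = 6 - l \left(l + \frac{2 l}{8 + l}\right)$ ($J{\left(l \right)} = 6 - l \left(l + \frac{l + l}{l + 8}\right) = 6 - l \left(l + \frac{2 l}{8 + l}\right)$)
$J{\left(-7 \right)} \left(-48\right) + o{\left(-7,6 \right)} = \frac{48 - \left(-7\right)^{3} - 10 \left(-7\right)^{2} + 6 \left(-7\right)}{8 - 7} \left(-48\right) + 0 = \frac{48 - -343 - 490 - 42}{1} \left(-48\right) + 0 = 1 \left(48 + 343 - 490 - 42\right) \left(-48\right) + 0 = 1 \left(-141\right) \left(-48\right) + 0 = \left(-141\right) \left(-48\right) + 0 = 6768 + 0 = 6768$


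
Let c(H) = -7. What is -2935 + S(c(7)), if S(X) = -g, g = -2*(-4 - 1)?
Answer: -2945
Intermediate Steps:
g = 10 (g = -2*(-5) = 10)
S(X) = -10 (S(X) = -1*10 = -10)
-2935 + S(c(7)) = -2935 - 10 = -2945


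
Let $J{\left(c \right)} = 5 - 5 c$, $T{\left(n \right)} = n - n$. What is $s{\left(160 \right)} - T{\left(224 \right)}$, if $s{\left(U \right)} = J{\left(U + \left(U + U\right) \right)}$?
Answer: $-2395$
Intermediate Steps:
$T{\left(n \right)} = 0$
$s{\left(U \right)} = 5 - 15 U$ ($s{\left(U \right)} = 5 - 5 \left(U + \left(U + U\right)\right) = 5 - 5 \left(U + 2 U\right) = 5 - 5 \cdot 3 U = 5 - 15 U$)
$s{\left(160 \right)} - T{\left(224 \right)} = \left(5 - 2400\right) - 0 = \left(5 - 2400\right) + 0 = -2395 + 0 = -2395$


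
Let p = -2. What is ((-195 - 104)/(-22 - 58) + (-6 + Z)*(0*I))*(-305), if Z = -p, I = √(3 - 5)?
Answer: -18239/16 ≈ -1139.9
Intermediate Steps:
I = I*√2 (I = √(-2) = I*√2 ≈ 1.4142*I)
Z = 2 (Z = -1*(-2) = 2)
((-195 - 104)/(-22 - 58) + (-6 + Z)*(0*I))*(-305) = ((-195 - 104)/(-22 - 58) + (-6 + 2)*(0*(I*√2)))*(-305) = (-299/(-80) - 4*0)*(-305) = (-299*(-1/80) + 0)*(-305) = (299/80 + 0)*(-305) = (299/80)*(-305) = -18239/16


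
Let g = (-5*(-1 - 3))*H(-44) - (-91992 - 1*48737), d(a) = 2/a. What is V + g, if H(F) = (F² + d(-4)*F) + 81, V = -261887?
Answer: -80378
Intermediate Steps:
H(F) = 81 + F² - F/2 (H(F) = (F² + (2/(-4))*F) + 81 = (F² + (2*(-¼))*F) + 81 = (F² - F/2) + 81 = 81 + F² - F/2)
g = 181509 (g = (-5*(-1 - 3))*(81 + (-44)² - ½*(-44)) - (-91992 - 1*48737) = (-5*(-4))*(81 + 1936 + 22) - (-91992 - 48737) = 20*2039 - 1*(-140729) = 40780 + 140729 = 181509)
V + g = -261887 + 181509 = -80378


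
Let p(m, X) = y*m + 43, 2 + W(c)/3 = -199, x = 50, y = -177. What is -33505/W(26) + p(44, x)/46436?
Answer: 1551167945/28000908 ≈ 55.397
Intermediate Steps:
W(c) = -603 (W(c) = -6 + 3*(-199) = -6 - 597 = -603)
p(m, X) = 43 - 177*m (p(m, X) = -177*m + 43 = 43 - 177*m)
-33505/W(26) + p(44, x)/46436 = -33505/(-603) + (43 - 177*44)/46436 = -33505*(-1/603) + (43 - 7788)*(1/46436) = 33505/603 - 7745*1/46436 = 33505/603 - 7745/46436 = 1551167945/28000908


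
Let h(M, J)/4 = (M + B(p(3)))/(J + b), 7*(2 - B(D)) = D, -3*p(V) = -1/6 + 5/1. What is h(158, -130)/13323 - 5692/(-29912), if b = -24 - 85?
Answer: 285158130169/1500119785458 ≈ 0.19009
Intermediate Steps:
p(V) = -29/18 (p(V) = -(-1/6 + 5/1)/3 = -(-1*⅙ + 5*1)/3 = -(-⅙ + 5)/3 = -⅓*29/6 = -29/18)
B(D) = 2 - D/7
b = -109
h(M, J) = 4*(281/126 + M)/(-109 + J) (h(M, J) = 4*((M + (2 - ⅐*(-29/18)))/(J - 109)) = 4*((M + (2 + 29/126))/(-109 + J)) = 4*((M + 281/126)/(-109 + J)) = 4*((281/126 + M)/(-109 + J)) = 4*(281/126 + M)/(-109 + J))
h(158, -130)/13323 - 5692/(-29912) = (2*(281 + 126*158)/(63*(-109 - 130)))/13323 - 5692/(-29912) = ((2/63)*(281 + 19908)/(-239))*(1/13323) - 5692*(-1/29912) = ((2/63)*(-1/239)*20189)*(1/13323) + 1423/7478 = -40378/15057*1/13323 + 1423/7478 = -40378/200604411 + 1423/7478 = 285158130169/1500119785458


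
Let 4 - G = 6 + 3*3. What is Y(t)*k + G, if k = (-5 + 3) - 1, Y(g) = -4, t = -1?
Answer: 1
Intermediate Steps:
G = -11 (G = 4 - (6 + 3*3) = 4 - (6 + 9) = 4 - 1*15 = 4 - 15 = -11)
k = -3 (k = -2 - 1 = -3)
Y(t)*k + G = -4*(-3) - 11 = 12 - 11 = 1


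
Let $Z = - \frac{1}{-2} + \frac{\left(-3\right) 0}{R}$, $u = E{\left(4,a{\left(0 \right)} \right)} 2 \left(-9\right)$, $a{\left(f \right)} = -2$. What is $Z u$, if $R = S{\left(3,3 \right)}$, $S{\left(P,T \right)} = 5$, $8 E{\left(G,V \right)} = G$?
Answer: $- \frac{9}{2} \approx -4.5$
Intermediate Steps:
$E{\left(G,V \right)} = \frac{G}{8}$
$R = 5$
$u = -9$ ($u = \frac{1}{8} \cdot 4 \cdot 2 \left(-9\right) = \frac{1}{2} \cdot 2 \left(-9\right) = 1 \left(-9\right) = -9$)
$Z = \frac{1}{2}$ ($Z = - \frac{1}{-2} + \frac{\left(-3\right) 0}{5} = \left(-1\right) \left(- \frac{1}{2}\right) + 0 \cdot \frac{1}{5} = \frac{1}{2} + 0 = \frac{1}{2} \approx 0.5$)
$Z u = \frac{1}{2} \left(-9\right) = - \frac{9}{2}$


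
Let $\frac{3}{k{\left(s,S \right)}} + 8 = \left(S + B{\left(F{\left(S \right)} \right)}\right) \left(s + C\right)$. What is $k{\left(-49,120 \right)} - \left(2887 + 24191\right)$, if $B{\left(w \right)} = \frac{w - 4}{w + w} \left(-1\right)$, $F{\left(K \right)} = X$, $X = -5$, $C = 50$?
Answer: $- \frac{30083628}{1111} \approx -27078.0$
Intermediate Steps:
$F{\left(K \right)} = -5$
$B{\left(w \right)} = - \frac{-4 + w}{2 w}$ ($B{\left(w \right)} = \frac{-4 + w}{2 w} \left(-1\right) = - \frac{-4 + w}{2 w}$)
$k{\left(s,S \right)} = \frac{3}{-8 + \left(50 + s\right) \left(- \frac{9}{10} + S\right)}$ ($k{\left(s,S \right)} = \frac{3}{-8 + \left(S + \frac{4 - -5}{2 \left(-5\right)}\right) \left(s + 50\right)} = \frac{3}{-8 + \left(S + \frac{1}{2} \left(- \frac{1}{5}\right) \left(4 + 5\right)\right) \left(50 + s\right)} = \frac{3}{-8 + \left(S + \frac{1}{2} \left(- \frac{1}{5}\right) 9\right) \left(50 + s\right)} = \frac{3}{-8 + \left(S - \frac{9}{10}\right) \left(50 + s\right)} = \frac{3}{-8 + \left(- \frac{9}{10} + S\right) \left(50 + s\right)} = \frac{3}{-8 + \left(50 + s\right) \left(- \frac{9}{10} + S\right)}$)
$k{\left(-49,120 \right)} - \left(2887 + 24191\right) = \frac{30}{-530 - -441 + 500 \cdot 120 + 10 \cdot 120 \left(-49\right)} - \left(2887 + 24191\right) = \frac{30}{-530 + 441 + 60000 - 58800} - 27078 = \frac{30}{1111} - 27078 = - \frac{30083628}{1111}$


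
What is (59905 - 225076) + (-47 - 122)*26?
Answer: -169565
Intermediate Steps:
(59905 - 225076) + (-47 - 122)*26 = -165171 - 169*26 = -165171 - 4394 = -169565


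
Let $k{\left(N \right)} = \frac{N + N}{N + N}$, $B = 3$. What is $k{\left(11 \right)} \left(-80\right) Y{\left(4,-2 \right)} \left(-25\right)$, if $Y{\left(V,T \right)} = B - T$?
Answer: $10000$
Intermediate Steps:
$Y{\left(V,T \right)} = 3 - T$
$k{\left(N \right)} = 1$ ($k{\left(N \right)} = \frac{2 N}{2 N} = 2 N \frac{1}{2 N} = 1$)
$k{\left(11 \right)} \left(-80\right) Y{\left(4,-2 \right)} \left(-25\right) = 1 \left(-80\right) \left(3 - -2\right) \left(-25\right) = - 80 \left(3 + 2\right) \left(-25\right) = - 80 \cdot 5 \left(-25\right) = \left(-80\right) \left(-125\right) = 10000$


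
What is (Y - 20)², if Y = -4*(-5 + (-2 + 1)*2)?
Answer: 64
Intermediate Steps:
Y = 28 (Y = -4*(-5 - 1*2) = -4*(-5 - 2) = -4*(-7) = 28)
(Y - 20)² = (28 - 20)² = 8² = 64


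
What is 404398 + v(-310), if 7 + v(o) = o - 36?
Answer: 404045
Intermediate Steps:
v(o) = -43 + o (v(o) = -7 + (o - 36) = -7 + (-36 + o) = -43 + o)
404398 + v(-310) = 404398 + (-43 - 310) = 404398 - 353 = 404045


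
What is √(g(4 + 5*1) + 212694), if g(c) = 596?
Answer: √213290 ≈ 461.83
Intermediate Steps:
√(g(4 + 5*1) + 212694) = √(596 + 212694) = √213290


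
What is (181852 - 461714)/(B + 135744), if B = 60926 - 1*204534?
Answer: 139931/3932 ≈ 35.588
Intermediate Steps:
B = -143608 (B = 60926 - 204534 = -143608)
(181852 - 461714)/(B + 135744) = (181852 - 461714)/(-143608 + 135744) = -279862/(-7864) = -279862*(-1/7864) = 139931/3932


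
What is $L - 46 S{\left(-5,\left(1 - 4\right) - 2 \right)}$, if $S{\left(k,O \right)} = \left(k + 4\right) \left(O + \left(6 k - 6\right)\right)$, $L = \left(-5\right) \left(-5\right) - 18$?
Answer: $-1879$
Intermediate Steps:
$L = 7$ ($L = 25 - 18 = 7$)
$S{\left(k,O \right)} = \left(4 + k\right) \left(-6 + O + 6 k\right)$ ($S{\left(k,O \right)} = \left(4 + k\right) \left(O + \left(-6 + 6 k\right)\right) = \left(4 + k\right) \left(-6 + O + 6 k\right)$)
$L - 46 S{\left(-5,\left(1 - 4\right) - 2 \right)} = 7 - 46 \left(-24 + 4 \left(\left(1 - 4\right) - 2\right) + 6 \left(-5\right)^{2} + 18 \left(-5\right) + \left(\left(1 - 4\right) - 2\right) \left(-5\right)\right) = 7 - 46 \left(-24 + 4 \left(-3 - 2\right) + 6 \cdot 25 - 90 + \left(-3 - 2\right) \left(-5\right)\right) = 7 - 46 \left(-24 + 4 \left(-5\right) + 150 - 90 - -25\right) = 7 - 46 \left(-24 - 20 + 150 - 90 + 25\right) = 7 - 1886 = -1879$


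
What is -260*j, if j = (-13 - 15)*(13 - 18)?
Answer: -36400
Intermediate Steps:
j = 140 (j = -28*(-5) = 140)
-260*j = -260*140 = -36400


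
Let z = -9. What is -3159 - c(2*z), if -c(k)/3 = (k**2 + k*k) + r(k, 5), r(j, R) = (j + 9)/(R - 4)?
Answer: -1242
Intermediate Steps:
r(j, R) = (9 + j)/(-4 + R)
c(k) = -27 - 6*k**2 - 3*k (c(k) = -3*((k**2 + k*k) + (9 + k)/(-4 + 5)) = -3*((k**2 + k**2) + (9 + k)/1) = -3*(2*k**2 + 1*(9 + k)) = -3*(2*k**2 + (9 + k)) = -3*(9 + k + 2*k**2) = -27 - 6*k**2 - 3*k)
-3159 - c(2*z) = -3159 - (-27 - 6*(2*(-9))**2 - 6*(-9)) = -3159 - (-27 - 6*(-18)**2 - 3*(-18)) = -3159 - (-27 - 6*324 + 54) = -3159 - (-27 - 1944 + 54) = -3159 - 1*(-1917) = -3159 + 1917 = -1242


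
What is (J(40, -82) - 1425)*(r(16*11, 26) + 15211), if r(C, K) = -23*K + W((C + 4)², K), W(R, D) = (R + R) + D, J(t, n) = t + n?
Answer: -116537013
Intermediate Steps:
J(t, n) = n + t
W(R, D) = D + 2*R (W(R, D) = 2*R + D = D + 2*R)
r(C, K) = -22*K + 2*(4 + C)² (r(C, K) = -23*K + (K + 2*(C + 4)²) = -23*K + (K + 2*(4 + C)²) = -22*K + 2*(4 + C)²)
(J(40, -82) - 1425)*(r(16*11, 26) + 15211) = ((-82 + 40) - 1425)*((-22*26 + 2*(4 + 16*11)²) + 15211) = (-42 - 1425)*((-572 + 2*(4 + 176)²) + 15211) = -1467*((-572 + 2*180²) + 15211) = -1467*((-572 + 2*32400) + 15211) = -1467*((-572 + 64800) + 15211) = -1467*(64228 + 15211) = -1467*79439 = -116537013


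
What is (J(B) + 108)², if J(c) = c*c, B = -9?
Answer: 35721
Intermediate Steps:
J(c) = c²
(J(B) + 108)² = ((-9)² + 108)² = (81 + 108)² = 189² = 35721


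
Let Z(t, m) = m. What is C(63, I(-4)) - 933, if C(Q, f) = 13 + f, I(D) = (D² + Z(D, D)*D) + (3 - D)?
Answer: -881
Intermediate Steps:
I(D) = 3 - D + 2*D² (I(D) = (D² + D*D) + (3 - D) = (D² + D²) + (3 - D) = 2*D² + (3 - D) = 3 - D + 2*D²)
C(63, I(-4)) - 933 = (13 + (3 - 1*(-4) + 2*(-4)²)) - 933 = (13 + (3 + 4 + 2*16)) - 933 = (13 + (3 + 4 + 32)) - 933 = (13 + 39) - 933 = 52 - 933 = -881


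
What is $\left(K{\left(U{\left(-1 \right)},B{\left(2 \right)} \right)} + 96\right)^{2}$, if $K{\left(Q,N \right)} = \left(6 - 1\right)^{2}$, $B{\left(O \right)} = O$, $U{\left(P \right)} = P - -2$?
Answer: $14641$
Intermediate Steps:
$U{\left(P \right)} = 2 + P$ ($U{\left(P \right)} = P + 2 = 2 + P$)
$K{\left(Q,N \right)} = 25$ ($K{\left(Q,N \right)} = 5^{2} = 25$)
$\left(K{\left(U{\left(-1 \right)},B{\left(2 \right)} \right)} + 96\right)^{2} = \left(25 + 96\right)^{2} = 121^{2} = 14641$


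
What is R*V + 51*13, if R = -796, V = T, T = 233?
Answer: -184805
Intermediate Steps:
V = 233
R*V + 51*13 = -796*233 + 51*13 = -185468 + 663 = -184805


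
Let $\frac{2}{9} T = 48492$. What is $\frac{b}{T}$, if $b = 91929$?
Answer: $\frac{30643}{72738} \approx 0.42128$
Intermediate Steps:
$T = 218214$ ($T = \frac{9}{2} \cdot 48492 = 218214$)
$\frac{b}{T} = \frac{91929}{218214} = 91929 \cdot \frac{1}{218214} = \frac{30643}{72738}$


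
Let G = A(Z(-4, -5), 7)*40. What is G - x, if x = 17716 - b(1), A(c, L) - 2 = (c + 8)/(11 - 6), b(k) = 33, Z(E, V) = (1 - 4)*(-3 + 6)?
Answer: -17611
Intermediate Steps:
Z(E, V) = -9 (Z(E, V) = -3*3 = -9)
A(c, L) = 18/5 + c/5 (A(c, L) = 2 + (c + 8)/(11 - 6) = 2 + (8 + c)/5 = 2 + (8 + c)*(⅕) = 2 + (8/5 + c/5) = 18/5 + c/5)
x = 17683 (x = 17716 - 1*33 = 17716 - 33 = 17683)
G = 72 (G = (18/5 + (⅕)*(-9))*40 = (18/5 - 9/5)*40 = (9/5)*40 = 72)
G - x = 72 - 1*17683 = 72 - 17683 = -17611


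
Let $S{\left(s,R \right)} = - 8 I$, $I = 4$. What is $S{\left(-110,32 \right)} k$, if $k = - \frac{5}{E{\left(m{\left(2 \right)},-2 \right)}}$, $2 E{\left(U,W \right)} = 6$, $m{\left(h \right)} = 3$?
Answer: $\frac{160}{3} \approx 53.333$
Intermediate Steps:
$E{\left(U,W \right)} = 3$ ($E{\left(U,W \right)} = \frac{1}{2} \cdot 6 = 3$)
$k = - \frac{5}{3} \approx -1.6667$
$S{\left(s,R \right)} = -32$ ($S{\left(s,R \right)} = \left(-8\right) 4 = -32$)
$S{\left(-110,32 \right)} k = \left(-32\right) \left(- \frac{5}{3}\right) = \frac{160}{3}$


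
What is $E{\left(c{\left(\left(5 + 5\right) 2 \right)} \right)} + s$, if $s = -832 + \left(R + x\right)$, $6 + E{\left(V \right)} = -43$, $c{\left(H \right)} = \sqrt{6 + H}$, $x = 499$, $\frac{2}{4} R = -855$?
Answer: $-2092$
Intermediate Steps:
$R = -1710$ ($R = 2 \left(-855\right) = -1710$)
$E{\left(V \right)} = -49$ ($E{\left(V \right)} = -6 - 43 = -49$)
$s = -2043$ ($s = -832 + \left(-1710 + 499\right) = -832 - 1211 = -2043$)
$E{\left(c{\left(\left(5 + 5\right) 2 \right)} \right)} + s = -49 - 2043 = -2092$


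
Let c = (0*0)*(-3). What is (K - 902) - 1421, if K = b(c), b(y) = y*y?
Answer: -2323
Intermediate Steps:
c = 0 (c = 0*(-3) = 0)
b(y) = y²
K = 0 (K = 0² = 0)
(K - 902) - 1421 = (0 - 902) - 1421 = -902 - 1421 = -2323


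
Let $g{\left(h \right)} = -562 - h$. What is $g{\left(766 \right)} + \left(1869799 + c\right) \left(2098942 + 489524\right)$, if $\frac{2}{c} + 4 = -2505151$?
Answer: $\frac{12124727584421088998}{2505155} \approx 4.8399 \cdot 10^{12}$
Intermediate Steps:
$c = - \frac{2}{2505155}$ ($c = \frac{2}{-4 - 2505151} = \frac{2}{-2505155} = 2 \left(- \frac{1}{2505155}\right) = - \frac{2}{2505155} \approx -7.9835 \cdot 10^{-7}$)
$g{\left(766 \right)} + \left(1869799 + c\right) \left(2098942 + 489524\right) = \left(-562 - 766\right) + \left(1869799 - \frac{2}{2505155}\right) \left(2098942 + 489524\right) = \left(-562 - 766\right) + \frac{4684136313843}{2505155} \cdot 2588466 = -1328 + \frac{12124727587747934838}{2505155} = \frac{12124727584421088998}{2505155}$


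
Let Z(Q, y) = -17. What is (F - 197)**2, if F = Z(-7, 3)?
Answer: 45796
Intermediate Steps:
F = -17
(F - 197)**2 = (-17 - 197)**2 = (-214)**2 = 45796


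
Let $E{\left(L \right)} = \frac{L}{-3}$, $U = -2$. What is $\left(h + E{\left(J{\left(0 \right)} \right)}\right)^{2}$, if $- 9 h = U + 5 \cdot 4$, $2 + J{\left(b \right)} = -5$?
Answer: $\frac{1}{9} \approx 0.11111$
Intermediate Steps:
$J{\left(b \right)} = -7$ ($J{\left(b \right)} = -2 - 5 = -7$)
$E{\left(L \right)} = - \frac{L}{3}$ ($E{\left(L \right)} = L \left(- \frac{1}{3}\right) = - \frac{L}{3}$)
$h = -2$ ($h = - \frac{-2 + 5 \cdot 4}{9} = - \frac{-2 + 20}{9} = \left(- \frac{1}{9}\right) 18 = -2$)
$\left(h + E{\left(J{\left(0 \right)} \right)}\right)^{2} = \left(-2 - - \frac{7}{3}\right)^{2} = \left(-2 + \frac{7}{3}\right)^{2} = \left(\frac{1}{3}\right)^{2} = \frac{1}{9}$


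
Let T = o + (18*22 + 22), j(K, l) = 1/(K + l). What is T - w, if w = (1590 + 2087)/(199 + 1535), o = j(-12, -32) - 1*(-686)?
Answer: 42033631/38148 ≈ 1101.9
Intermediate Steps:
o = 30183/44 (o = 1/(-12 - 32) - 1*(-686) = 1/(-44) + 686 = -1/44 + 686 = 30183/44 ≈ 685.98)
w = 3677/1734 ≈ 2.1205
T = 48575/44 (T = 30183/44 + (18*22 + 22) = 30183/44 + (396 + 22) = 30183/44 + 418 = 48575/44 ≈ 1104.0)
T - w = 48575/44 - 1*3677/1734 = 48575/44 - 3677/1734 = 42033631/38148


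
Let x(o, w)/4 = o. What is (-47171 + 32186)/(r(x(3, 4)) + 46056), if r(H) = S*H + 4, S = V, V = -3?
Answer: -14985/46024 ≈ -0.32559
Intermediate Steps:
S = -3
x(o, w) = 4*o
r(H) = 4 - 3*H (r(H) = -3*H + 4 = 4 - 3*H)
(-47171 + 32186)/(r(x(3, 4)) + 46056) = (-47171 + 32186)/((4 - 12*3) + 46056) = -14985/((4 - 3*12) + 46056) = -14985/((4 - 36) + 46056) = -14985/(-32 + 46056) = -14985/46024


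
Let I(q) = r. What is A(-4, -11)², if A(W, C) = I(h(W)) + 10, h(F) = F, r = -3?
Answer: 49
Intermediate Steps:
I(q) = -3
A(W, C) = 7 (A(W, C) = -3 + 10 = 7)
A(-4, -11)² = 7² = 49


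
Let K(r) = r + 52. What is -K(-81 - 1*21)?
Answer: 50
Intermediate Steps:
K(r) = 52 + r
-K(-81 - 1*21) = -(52 + (-81 - 1*21)) = -(52 + (-81 - 21)) = -(52 - 102) = -1*(-50) = 50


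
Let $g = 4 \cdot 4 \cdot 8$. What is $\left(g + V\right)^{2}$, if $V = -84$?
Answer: $1936$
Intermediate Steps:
$g = 128$ ($g = 16 \cdot 8 = 128$)
$\left(g + V\right)^{2} = \left(128 - 84\right)^{2} = 44^{2} = 1936$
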